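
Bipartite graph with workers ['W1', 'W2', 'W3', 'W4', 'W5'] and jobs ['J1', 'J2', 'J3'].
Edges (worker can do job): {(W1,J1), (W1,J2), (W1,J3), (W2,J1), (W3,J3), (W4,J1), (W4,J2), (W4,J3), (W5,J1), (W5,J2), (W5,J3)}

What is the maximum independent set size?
Maximum independent set = 5

By König's theorem:
- Min vertex cover = Max matching = 3
- Max independent set = Total vertices - Min vertex cover
- Max independent set = 8 - 3 = 5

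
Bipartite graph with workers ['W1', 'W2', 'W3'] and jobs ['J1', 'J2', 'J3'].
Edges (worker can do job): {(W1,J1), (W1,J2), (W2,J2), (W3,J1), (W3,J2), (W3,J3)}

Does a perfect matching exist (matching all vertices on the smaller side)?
Yes, perfect matching exists (size 3)

Perfect matching: {(W1,J1), (W2,J2), (W3,J3)}
All 3 vertices on the smaller side are matched.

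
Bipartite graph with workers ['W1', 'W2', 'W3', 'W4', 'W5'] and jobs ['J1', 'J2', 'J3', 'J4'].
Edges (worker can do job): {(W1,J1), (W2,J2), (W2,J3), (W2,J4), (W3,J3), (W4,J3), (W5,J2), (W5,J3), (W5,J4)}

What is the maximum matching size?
Maximum matching size = 4

Maximum matching: {(W1,J1), (W2,J4), (W3,J3), (W5,J2)}
Size: 4

This assigns 4 workers to 4 distinct jobs.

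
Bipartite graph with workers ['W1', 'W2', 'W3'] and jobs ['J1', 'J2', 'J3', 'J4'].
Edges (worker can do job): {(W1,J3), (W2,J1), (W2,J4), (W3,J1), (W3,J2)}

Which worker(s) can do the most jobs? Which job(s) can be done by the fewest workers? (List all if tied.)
Most versatile: W2, W3 (2 jobs); Least covered: J2, J3, J4 (1 workers)

Worker degrees (jobs they can do): W1:1, W2:2, W3:2
Job degrees (workers who can do it): J1:2, J2:1, J3:1, J4:1

Maximum worker degree is 2, achieved by: W2, W3
Minimum job degree is 1, achieved by: J2, J3, J4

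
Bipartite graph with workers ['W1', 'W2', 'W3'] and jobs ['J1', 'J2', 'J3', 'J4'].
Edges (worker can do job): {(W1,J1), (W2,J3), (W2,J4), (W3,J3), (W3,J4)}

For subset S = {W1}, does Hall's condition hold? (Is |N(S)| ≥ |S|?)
Yes: |N(S)| = 1, |S| = 1

Subset S = {W1}
Neighbors N(S) = {J1}

|N(S)| = 1, |S| = 1
Hall's condition: |N(S)| ≥ |S| is satisfied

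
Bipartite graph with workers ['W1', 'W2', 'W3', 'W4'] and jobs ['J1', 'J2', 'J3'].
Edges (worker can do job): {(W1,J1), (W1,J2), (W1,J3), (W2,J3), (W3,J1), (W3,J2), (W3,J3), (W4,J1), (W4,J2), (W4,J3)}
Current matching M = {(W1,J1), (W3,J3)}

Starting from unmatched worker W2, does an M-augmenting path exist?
Yes: W2 → J3 → W3 → J2

An M-augmenting path alternates non-matching / matching edges, starting and ending at unmatched vertices.
Path: W2 → J3 → W3 → J2
(J2 is unmatched in M, so the path is augmenting.)
Flipping edges along this path would increase |M| from 2 to 3.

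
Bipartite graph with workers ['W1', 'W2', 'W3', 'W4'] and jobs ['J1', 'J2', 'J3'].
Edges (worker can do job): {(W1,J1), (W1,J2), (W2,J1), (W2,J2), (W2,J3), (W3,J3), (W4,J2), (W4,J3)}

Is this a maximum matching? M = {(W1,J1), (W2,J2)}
No, size 2 is not maximum

Proposed matching has size 2.
Maximum matching size for this graph: 3.

This is NOT maximum - can be improved to size 3.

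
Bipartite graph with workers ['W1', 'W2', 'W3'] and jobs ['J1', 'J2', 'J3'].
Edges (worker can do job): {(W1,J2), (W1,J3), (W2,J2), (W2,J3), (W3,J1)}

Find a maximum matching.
Matching: {(W1,J3), (W2,J2), (W3,J1)}

Maximum matching (size 3):
  W1 → J3
  W2 → J2
  W3 → J1

Each worker is assigned to at most one job, and each job to at most one worker.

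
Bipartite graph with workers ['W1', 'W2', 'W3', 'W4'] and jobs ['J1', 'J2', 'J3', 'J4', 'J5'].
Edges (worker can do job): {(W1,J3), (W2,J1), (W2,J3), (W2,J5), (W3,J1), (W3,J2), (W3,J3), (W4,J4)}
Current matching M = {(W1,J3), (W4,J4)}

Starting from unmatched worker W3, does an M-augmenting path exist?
Yes: W3 → J1

An M-augmenting path alternates non-matching / matching edges, starting and ending at unmatched vertices.
Path: W3 → J1
(J1 is unmatched in M, so the path is augmenting.)
Flipping edges along this path would increase |M| from 2 to 3.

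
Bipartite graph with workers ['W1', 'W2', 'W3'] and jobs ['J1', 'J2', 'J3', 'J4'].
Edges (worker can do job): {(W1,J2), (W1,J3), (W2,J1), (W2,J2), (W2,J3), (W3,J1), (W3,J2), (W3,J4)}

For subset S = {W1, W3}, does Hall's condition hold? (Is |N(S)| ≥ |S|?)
Yes: |N(S)| = 4, |S| = 2

Subset S = {W1, W3}
Neighbors N(S) = {J1, J2, J3, J4}

|N(S)| = 4, |S| = 2
Hall's condition: |N(S)| ≥ |S| is satisfied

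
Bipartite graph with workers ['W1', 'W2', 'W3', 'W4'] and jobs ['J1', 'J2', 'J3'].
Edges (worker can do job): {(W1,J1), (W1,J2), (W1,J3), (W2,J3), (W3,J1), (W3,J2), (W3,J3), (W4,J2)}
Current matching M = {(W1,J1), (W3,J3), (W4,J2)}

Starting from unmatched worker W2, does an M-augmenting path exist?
No augmenting path from W2

Alternating search from W2 reaches jobs: {J1, J2, J3}.
Every reachable job is already matched in M, and following those matched edges back to workers exposes no further unvisited jobs.
No M-augmenting path from W2 exists.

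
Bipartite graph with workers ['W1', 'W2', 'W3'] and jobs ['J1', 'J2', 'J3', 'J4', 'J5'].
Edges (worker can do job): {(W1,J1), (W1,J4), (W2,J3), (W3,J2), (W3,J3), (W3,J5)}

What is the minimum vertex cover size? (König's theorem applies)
Minimum vertex cover size = 3

By König's theorem: in bipartite graphs,
min vertex cover = max matching = 3

Maximum matching has size 3, so minimum vertex cover also has size 3.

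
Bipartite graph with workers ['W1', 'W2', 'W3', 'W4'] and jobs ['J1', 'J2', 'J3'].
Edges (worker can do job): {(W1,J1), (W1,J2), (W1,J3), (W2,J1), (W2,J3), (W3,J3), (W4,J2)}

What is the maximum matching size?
Maximum matching size = 3

Maximum matching: {(W1,J1), (W3,J3), (W4,J2)}
Size: 3

This assigns 3 workers to 3 distinct jobs.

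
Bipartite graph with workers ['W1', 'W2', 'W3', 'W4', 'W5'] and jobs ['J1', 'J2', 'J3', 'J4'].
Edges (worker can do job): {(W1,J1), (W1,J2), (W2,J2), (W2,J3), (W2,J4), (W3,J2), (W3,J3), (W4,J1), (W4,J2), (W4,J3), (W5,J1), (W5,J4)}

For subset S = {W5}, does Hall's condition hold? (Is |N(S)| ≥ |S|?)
Yes: |N(S)| = 2, |S| = 1

Subset S = {W5}
Neighbors N(S) = {J1, J4}

|N(S)| = 2, |S| = 1
Hall's condition: |N(S)| ≥ |S| is satisfied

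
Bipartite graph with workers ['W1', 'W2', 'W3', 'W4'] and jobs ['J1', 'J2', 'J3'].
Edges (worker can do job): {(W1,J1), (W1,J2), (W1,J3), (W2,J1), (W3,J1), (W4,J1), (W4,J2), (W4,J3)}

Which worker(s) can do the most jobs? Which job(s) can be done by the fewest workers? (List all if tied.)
Most versatile: W1, W4 (3 jobs); Least covered: J2, J3 (2 workers)

Worker degrees (jobs they can do): W1:3, W2:1, W3:1, W4:3
Job degrees (workers who can do it): J1:4, J2:2, J3:2

Maximum worker degree is 3, achieved by: W1, W4
Minimum job degree is 2, achieved by: J2, J3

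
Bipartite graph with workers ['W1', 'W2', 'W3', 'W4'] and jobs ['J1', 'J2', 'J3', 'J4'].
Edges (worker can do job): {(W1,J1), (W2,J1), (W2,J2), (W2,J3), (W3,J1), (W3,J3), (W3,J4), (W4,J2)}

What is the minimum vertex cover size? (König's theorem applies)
Minimum vertex cover size = 4

By König's theorem: in bipartite graphs,
min vertex cover = max matching = 4

Maximum matching has size 4, so minimum vertex cover also has size 4.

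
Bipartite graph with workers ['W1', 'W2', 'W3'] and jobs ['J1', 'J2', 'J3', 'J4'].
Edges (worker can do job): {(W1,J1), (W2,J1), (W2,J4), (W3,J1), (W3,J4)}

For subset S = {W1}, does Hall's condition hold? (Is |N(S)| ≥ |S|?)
Yes: |N(S)| = 1, |S| = 1

Subset S = {W1}
Neighbors N(S) = {J1}

|N(S)| = 1, |S| = 1
Hall's condition: |N(S)| ≥ |S| is satisfied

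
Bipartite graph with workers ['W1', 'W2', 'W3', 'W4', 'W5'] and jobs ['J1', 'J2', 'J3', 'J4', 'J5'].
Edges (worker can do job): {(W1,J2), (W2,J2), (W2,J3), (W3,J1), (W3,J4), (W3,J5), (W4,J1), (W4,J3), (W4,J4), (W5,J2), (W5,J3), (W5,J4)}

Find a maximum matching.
Matching: {(W1,J2), (W2,J3), (W3,J5), (W4,J1), (W5,J4)}

Maximum matching (size 5):
  W1 → J2
  W2 → J3
  W3 → J5
  W4 → J1
  W5 → J4

Each worker is assigned to at most one job, and each job to at most one worker.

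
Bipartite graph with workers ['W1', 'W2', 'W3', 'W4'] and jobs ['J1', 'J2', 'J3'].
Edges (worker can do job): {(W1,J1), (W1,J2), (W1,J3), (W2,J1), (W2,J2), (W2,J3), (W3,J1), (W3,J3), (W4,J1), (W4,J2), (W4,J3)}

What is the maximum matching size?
Maximum matching size = 3

Maximum matching: {(W1,J2), (W3,J1), (W4,J3)}
Size: 3

This assigns 3 workers to 3 distinct jobs.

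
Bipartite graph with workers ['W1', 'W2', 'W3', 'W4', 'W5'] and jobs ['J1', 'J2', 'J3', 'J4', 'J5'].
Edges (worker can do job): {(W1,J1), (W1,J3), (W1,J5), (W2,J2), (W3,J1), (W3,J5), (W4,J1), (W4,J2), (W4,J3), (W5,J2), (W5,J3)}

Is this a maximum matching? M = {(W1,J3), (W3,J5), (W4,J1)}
No, size 3 is not maximum

Proposed matching has size 3.
Maximum matching size for this graph: 4.

This is NOT maximum - can be improved to size 4.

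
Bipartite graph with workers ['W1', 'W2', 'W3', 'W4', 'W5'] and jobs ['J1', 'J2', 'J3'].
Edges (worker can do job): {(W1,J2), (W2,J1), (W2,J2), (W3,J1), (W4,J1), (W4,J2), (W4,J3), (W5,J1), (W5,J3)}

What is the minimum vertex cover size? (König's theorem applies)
Minimum vertex cover size = 3

By König's theorem: in bipartite graphs,
min vertex cover = max matching = 3

Maximum matching has size 3, so minimum vertex cover also has size 3.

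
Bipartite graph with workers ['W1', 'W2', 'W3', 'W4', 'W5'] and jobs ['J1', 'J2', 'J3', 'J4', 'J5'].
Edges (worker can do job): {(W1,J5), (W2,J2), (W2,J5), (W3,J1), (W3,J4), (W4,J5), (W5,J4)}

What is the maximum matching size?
Maximum matching size = 4

Maximum matching: {(W2,J2), (W3,J1), (W4,J5), (W5,J4)}
Size: 4

This assigns 4 workers to 4 distinct jobs.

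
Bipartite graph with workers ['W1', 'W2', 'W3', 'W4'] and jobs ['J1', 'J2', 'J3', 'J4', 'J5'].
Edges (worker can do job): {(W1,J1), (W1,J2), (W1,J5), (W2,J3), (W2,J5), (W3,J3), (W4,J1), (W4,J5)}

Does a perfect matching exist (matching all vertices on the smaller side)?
Yes, perfect matching exists (size 4)

Perfect matching: {(W1,J2), (W2,J5), (W3,J3), (W4,J1)}
All 4 vertices on the smaller side are matched.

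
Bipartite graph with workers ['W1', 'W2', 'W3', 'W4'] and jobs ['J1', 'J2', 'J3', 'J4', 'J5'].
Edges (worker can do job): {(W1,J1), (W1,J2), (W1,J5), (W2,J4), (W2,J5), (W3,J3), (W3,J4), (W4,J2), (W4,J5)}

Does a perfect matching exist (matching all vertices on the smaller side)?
Yes, perfect matching exists (size 4)

Perfect matching: {(W1,J1), (W2,J5), (W3,J4), (W4,J2)}
All 4 vertices on the smaller side are matched.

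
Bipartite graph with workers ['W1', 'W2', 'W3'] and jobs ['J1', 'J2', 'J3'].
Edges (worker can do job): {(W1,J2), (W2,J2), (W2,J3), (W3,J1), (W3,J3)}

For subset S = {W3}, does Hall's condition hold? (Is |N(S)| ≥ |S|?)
Yes: |N(S)| = 2, |S| = 1

Subset S = {W3}
Neighbors N(S) = {J1, J3}

|N(S)| = 2, |S| = 1
Hall's condition: |N(S)| ≥ |S| is satisfied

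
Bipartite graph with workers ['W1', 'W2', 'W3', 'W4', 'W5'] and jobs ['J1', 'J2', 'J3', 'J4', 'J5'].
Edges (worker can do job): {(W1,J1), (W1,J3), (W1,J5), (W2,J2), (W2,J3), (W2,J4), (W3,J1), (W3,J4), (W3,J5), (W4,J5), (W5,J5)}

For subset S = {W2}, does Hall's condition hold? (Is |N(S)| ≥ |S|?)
Yes: |N(S)| = 3, |S| = 1

Subset S = {W2}
Neighbors N(S) = {J2, J3, J4}

|N(S)| = 3, |S| = 1
Hall's condition: |N(S)| ≥ |S| is satisfied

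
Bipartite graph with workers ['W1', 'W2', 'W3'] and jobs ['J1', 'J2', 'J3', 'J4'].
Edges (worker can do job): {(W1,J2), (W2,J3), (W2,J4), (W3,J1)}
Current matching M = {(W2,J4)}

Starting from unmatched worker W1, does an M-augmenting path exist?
Yes: W1 → J2

An M-augmenting path alternates non-matching / matching edges, starting and ending at unmatched vertices.
Path: W1 → J2
(J2 is unmatched in M, so the path is augmenting.)
Flipping edges along this path would increase |M| from 1 to 2.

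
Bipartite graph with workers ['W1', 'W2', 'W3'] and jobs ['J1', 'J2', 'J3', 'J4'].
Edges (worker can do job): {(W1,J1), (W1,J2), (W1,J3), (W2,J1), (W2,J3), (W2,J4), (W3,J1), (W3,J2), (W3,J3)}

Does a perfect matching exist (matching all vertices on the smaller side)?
Yes, perfect matching exists (size 3)

Perfect matching: {(W1,J3), (W2,J4), (W3,J1)}
All 3 vertices on the smaller side are matched.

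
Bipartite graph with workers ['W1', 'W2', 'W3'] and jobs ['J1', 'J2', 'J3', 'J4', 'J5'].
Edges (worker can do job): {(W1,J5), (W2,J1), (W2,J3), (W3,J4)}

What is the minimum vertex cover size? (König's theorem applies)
Minimum vertex cover size = 3

By König's theorem: in bipartite graphs,
min vertex cover = max matching = 3

Maximum matching has size 3, so minimum vertex cover also has size 3.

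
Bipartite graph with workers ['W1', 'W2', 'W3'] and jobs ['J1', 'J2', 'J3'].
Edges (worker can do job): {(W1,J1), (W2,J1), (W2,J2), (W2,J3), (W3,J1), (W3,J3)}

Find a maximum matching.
Matching: {(W1,J1), (W2,J2), (W3,J3)}

Maximum matching (size 3):
  W1 → J1
  W2 → J2
  W3 → J3

Each worker is assigned to at most one job, and each job to at most one worker.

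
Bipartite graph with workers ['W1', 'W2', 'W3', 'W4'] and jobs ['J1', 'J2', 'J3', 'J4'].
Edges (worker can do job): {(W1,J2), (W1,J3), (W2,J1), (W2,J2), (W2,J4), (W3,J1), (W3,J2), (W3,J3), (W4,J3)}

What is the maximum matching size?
Maximum matching size = 4

Maximum matching: {(W1,J2), (W2,J4), (W3,J1), (W4,J3)}
Size: 4

This assigns 4 workers to 4 distinct jobs.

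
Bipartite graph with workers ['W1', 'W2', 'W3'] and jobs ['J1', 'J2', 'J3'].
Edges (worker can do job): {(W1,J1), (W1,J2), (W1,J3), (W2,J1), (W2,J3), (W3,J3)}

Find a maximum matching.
Matching: {(W1,J2), (W2,J1), (W3,J3)}

Maximum matching (size 3):
  W1 → J2
  W2 → J1
  W3 → J3

Each worker is assigned to at most one job, and each job to at most one worker.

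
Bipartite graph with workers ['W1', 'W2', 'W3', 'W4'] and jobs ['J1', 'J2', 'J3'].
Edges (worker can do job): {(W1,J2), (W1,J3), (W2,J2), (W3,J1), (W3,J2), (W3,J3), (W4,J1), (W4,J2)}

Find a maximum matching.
Matching: {(W1,J3), (W3,J2), (W4,J1)}

Maximum matching (size 3):
  W1 → J3
  W3 → J2
  W4 → J1

Each worker is assigned to at most one job, and each job to at most one worker.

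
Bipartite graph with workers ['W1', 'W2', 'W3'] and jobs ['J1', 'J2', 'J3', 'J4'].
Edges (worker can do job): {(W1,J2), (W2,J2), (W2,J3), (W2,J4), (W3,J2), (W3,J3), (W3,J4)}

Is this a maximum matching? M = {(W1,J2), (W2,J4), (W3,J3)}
Yes, size 3 is maximum

Proposed matching has size 3.
Maximum matching size for this graph: 3.

This is a maximum matching.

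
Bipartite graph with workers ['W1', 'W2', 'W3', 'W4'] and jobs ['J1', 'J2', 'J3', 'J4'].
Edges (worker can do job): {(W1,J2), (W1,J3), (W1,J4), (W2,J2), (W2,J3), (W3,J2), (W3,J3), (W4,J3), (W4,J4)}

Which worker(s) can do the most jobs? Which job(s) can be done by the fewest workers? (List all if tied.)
Most versatile: W1 (3 jobs); Least covered: J1 (0 workers)

Worker degrees (jobs they can do): W1:3, W2:2, W3:2, W4:2
Job degrees (workers who can do it): J1:0, J2:3, J3:4, J4:2

Maximum worker degree is 3, achieved by: W1
Minimum job degree is 0, achieved by: J1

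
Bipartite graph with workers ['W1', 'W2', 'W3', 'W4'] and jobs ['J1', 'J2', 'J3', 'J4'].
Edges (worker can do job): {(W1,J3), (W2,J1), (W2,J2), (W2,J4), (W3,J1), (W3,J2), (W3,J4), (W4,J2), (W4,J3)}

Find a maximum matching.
Matching: {(W1,J3), (W2,J1), (W3,J4), (W4,J2)}

Maximum matching (size 4):
  W1 → J3
  W2 → J1
  W3 → J4
  W4 → J2

Each worker is assigned to at most one job, and each job to at most one worker.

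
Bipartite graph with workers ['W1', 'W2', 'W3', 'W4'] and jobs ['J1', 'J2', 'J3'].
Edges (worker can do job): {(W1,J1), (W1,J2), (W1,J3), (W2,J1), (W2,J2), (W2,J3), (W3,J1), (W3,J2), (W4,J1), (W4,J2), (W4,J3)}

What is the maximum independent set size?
Maximum independent set = 4

By König's theorem:
- Min vertex cover = Max matching = 3
- Max independent set = Total vertices - Min vertex cover
- Max independent set = 7 - 3 = 4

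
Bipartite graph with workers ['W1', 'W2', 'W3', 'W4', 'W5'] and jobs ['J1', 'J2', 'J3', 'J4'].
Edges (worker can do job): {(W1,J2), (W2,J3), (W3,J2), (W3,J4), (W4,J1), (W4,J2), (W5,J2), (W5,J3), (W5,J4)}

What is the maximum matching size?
Maximum matching size = 4

Maximum matching: {(W1,J2), (W3,J4), (W4,J1), (W5,J3)}
Size: 4

This assigns 4 workers to 4 distinct jobs.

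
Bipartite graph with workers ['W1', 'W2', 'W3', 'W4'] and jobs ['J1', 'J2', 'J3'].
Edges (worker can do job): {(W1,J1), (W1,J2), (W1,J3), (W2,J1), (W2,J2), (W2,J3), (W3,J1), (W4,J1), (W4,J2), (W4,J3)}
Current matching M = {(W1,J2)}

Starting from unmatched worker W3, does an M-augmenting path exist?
Yes: W3 → J1

An M-augmenting path alternates non-matching / matching edges, starting and ending at unmatched vertices.
Path: W3 → J1
(J1 is unmatched in M, so the path is augmenting.)
Flipping edges along this path would increase |M| from 1 to 2.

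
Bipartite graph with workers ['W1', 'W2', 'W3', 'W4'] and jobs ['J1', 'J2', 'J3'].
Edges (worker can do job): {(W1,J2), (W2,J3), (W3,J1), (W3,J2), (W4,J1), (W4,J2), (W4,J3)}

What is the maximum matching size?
Maximum matching size = 3

Maximum matching: {(W2,J3), (W3,J1), (W4,J2)}
Size: 3

This assigns 3 workers to 3 distinct jobs.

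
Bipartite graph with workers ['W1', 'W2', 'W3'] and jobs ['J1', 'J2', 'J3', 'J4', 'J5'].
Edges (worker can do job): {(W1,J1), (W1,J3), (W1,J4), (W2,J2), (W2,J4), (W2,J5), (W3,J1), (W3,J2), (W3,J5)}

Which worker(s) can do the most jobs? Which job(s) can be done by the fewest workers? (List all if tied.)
Most versatile: W1, W2, W3 (3 jobs); Least covered: J3 (1 workers)

Worker degrees (jobs they can do): W1:3, W2:3, W3:3
Job degrees (workers who can do it): J1:2, J2:2, J3:1, J4:2, J5:2

Maximum worker degree is 3, achieved by: W1, W2, W3
Minimum job degree is 1, achieved by: J3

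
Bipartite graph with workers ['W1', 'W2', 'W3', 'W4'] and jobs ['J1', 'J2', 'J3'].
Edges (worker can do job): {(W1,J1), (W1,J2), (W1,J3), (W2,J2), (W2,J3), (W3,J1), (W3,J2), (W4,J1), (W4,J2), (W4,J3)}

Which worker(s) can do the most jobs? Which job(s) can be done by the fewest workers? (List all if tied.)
Most versatile: W1, W4 (3 jobs); Least covered: J1, J3 (3 workers)

Worker degrees (jobs they can do): W1:3, W2:2, W3:2, W4:3
Job degrees (workers who can do it): J1:3, J2:4, J3:3

Maximum worker degree is 3, achieved by: W1, W4
Minimum job degree is 3, achieved by: J1, J3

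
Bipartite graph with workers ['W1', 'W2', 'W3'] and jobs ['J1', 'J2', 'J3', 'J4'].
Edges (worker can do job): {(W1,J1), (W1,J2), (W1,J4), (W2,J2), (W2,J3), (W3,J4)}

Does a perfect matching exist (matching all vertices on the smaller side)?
Yes, perfect matching exists (size 3)

Perfect matching: {(W1,J2), (W2,J3), (W3,J4)}
All 3 vertices on the smaller side are matched.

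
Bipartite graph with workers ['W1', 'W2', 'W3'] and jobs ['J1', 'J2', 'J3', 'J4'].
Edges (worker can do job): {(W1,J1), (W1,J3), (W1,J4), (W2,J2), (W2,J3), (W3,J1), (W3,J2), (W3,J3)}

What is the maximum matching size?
Maximum matching size = 3

Maximum matching: {(W1,J4), (W2,J3), (W3,J2)}
Size: 3

This assigns 3 workers to 3 distinct jobs.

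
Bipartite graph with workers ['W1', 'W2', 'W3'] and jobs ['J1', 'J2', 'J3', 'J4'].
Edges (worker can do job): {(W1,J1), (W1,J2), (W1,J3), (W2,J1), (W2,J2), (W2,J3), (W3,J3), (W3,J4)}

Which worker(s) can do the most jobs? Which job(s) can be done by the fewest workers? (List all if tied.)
Most versatile: W1, W2 (3 jobs); Least covered: J4 (1 workers)

Worker degrees (jobs they can do): W1:3, W2:3, W3:2
Job degrees (workers who can do it): J1:2, J2:2, J3:3, J4:1

Maximum worker degree is 3, achieved by: W1, W2
Minimum job degree is 1, achieved by: J4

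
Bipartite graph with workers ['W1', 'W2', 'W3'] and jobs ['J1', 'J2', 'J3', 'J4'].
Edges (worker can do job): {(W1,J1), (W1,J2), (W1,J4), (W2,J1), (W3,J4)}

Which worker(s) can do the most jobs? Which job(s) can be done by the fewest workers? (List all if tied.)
Most versatile: W1 (3 jobs); Least covered: J3 (0 workers)

Worker degrees (jobs they can do): W1:3, W2:1, W3:1
Job degrees (workers who can do it): J1:2, J2:1, J3:0, J4:2

Maximum worker degree is 3, achieved by: W1
Minimum job degree is 0, achieved by: J3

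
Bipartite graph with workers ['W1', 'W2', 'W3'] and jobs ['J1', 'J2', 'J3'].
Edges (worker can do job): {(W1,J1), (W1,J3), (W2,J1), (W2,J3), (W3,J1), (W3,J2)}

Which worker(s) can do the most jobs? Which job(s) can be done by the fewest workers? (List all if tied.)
Most versatile: W1, W2, W3 (2 jobs); Least covered: J2 (1 workers)

Worker degrees (jobs they can do): W1:2, W2:2, W3:2
Job degrees (workers who can do it): J1:3, J2:1, J3:2

Maximum worker degree is 2, achieved by: W1, W2, W3
Minimum job degree is 1, achieved by: J2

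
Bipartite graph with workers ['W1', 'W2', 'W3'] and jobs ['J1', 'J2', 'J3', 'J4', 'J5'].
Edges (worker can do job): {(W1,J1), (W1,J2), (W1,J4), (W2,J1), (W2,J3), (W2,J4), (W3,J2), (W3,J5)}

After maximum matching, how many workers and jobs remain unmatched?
Unmatched: 0 workers, 2 jobs

Maximum matching size: 3
Workers: 3 total, 3 matched, 0 unmatched
Jobs: 5 total, 3 matched, 2 unmatched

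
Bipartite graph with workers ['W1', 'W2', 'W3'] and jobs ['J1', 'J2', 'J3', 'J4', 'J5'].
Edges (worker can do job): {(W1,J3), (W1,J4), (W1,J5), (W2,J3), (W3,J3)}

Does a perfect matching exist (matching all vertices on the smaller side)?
No, maximum matching has size 2 < 3

Maximum matching has size 2, need 3 for perfect matching.
Unmatched workers: ['W2']
Unmatched jobs: ['J2', 'J4', 'J1']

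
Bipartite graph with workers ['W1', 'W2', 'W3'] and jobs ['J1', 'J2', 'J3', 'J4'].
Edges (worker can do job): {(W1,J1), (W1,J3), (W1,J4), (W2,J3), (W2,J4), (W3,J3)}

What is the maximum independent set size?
Maximum independent set = 4

By König's theorem:
- Min vertex cover = Max matching = 3
- Max independent set = Total vertices - Min vertex cover
- Max independent set = 7 - 3 = 4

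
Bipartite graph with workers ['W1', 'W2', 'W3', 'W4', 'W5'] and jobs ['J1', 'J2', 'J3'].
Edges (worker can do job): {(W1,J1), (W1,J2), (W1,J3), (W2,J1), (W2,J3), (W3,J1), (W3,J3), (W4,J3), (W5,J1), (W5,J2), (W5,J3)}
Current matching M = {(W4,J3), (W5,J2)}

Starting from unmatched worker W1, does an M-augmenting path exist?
Yes: W1 → J2 → W5 → J1

An M-augmenting path alternates non-matching / matching edges, starting and ending at unmatched vertices.
Path: W1 → J2 → W5 → J1
(J1 is unmatched in M, so the path is augmenting.)
Flipping edges along this path would increase |M| from 2 to 3.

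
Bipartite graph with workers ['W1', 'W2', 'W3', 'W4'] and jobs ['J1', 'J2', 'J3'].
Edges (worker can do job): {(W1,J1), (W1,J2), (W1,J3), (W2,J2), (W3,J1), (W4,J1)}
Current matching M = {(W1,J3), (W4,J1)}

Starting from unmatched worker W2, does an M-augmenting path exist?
Yes: W2 → J2

An M-augmenting path alternates non-matching / matching edges, starting and ending at unmatched vertices.
Path: W2 → J2
(J2 is unmatched in M, so the path is augmenting.)
Flipping edges along this path would increase |M| from 2 to 3.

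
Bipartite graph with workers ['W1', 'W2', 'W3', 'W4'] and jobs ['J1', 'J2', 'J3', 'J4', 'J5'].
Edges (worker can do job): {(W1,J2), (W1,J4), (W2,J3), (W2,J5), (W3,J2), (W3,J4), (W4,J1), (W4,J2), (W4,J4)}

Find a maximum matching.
Matching: {(W1,J2), (W2,J3), (W3,J4), (W4,J1)}

Maximum matching (size 4):
  W1 → J2
  W2 → J3
  W3 → J4
  W4 → J1

Each worker is assigned to at most one job, and each job to at most one worker.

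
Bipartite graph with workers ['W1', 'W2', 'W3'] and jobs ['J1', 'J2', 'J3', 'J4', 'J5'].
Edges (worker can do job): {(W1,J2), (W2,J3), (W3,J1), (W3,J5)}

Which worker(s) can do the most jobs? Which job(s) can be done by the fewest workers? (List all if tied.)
Most versatile: W3 (2 jobs); Least covered: J4 (0 workers)

Worker degrees (jobs they can do): W1:1, W2:1, W3:2
Job degrees (workers who can do it): J1:1, J2:1, J3:1, J4:0, J5:1

Maximum worker degree is 2, achieved by: W3
Minimum job degree is 0, achieved by: J4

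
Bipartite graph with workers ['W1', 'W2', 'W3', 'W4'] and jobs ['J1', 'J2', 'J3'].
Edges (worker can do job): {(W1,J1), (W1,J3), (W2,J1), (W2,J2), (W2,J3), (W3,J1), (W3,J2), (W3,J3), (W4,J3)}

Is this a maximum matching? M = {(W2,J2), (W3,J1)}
No, size 2 is not maximum

Proposed matching has size 2.
Maximum matching size for this graph: 3.

This is NOT maximum - can be improved to size 3.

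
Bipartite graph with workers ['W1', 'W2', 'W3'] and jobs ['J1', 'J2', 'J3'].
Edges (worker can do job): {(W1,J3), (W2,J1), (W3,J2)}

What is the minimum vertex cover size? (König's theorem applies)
Minimum vertex cover size = 3

By König's theorem: in bipartite graphs,
min vertex cover = max matching = 3

Maximum matching has size 3, so minimum vertex cover also has size 3.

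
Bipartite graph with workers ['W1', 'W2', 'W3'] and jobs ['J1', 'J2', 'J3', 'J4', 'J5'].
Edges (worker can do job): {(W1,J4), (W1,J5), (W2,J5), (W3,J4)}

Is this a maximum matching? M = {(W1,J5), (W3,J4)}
Yes, size 2 is maximum

Proposed matching has size 2.
Maximum matching size for this graph: 2.

This is a maximum matching.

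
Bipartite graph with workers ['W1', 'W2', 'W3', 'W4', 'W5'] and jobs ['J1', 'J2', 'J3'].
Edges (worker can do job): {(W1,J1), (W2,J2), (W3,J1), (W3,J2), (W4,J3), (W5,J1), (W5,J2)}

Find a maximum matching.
Matching: {(W3,J1), (W4,J3), (W5,J2)}

Maximum matching (size 3):
  W3 → J1
  W4 → J3
  W5 → J2

Each worker is assigned to at most one job, and each job to at most one worker.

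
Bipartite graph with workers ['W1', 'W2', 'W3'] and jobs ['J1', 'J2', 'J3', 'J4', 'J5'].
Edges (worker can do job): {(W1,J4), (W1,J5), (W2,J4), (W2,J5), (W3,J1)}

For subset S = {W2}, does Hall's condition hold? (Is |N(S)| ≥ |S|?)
Yes: |N(S)| = 2, |S| = 1

Subset S = {W2}
Neighbors N(S) = {J4, J5}

|N(S)| = 2, |S| = 1
Hall's condition: |N(S)| ≥ |S| is satisfied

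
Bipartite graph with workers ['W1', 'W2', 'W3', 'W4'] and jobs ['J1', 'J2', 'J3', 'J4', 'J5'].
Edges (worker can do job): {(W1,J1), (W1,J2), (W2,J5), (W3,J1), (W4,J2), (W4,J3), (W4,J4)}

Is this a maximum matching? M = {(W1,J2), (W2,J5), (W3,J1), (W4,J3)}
Yes, size 4 is maximum

Proposed matching has size 4.
Maximum matching size for this graph: 4.

This is a maximum matching.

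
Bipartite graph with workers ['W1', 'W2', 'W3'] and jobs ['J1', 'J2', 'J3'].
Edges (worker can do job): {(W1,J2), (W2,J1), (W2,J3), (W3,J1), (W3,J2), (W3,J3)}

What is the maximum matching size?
Maximum matching size = 3

Maximum matching: {(W1,J2), (W2,J3), (W3,J1)}
Size: 3

This assigns 3 workers to 3 distinct jobs.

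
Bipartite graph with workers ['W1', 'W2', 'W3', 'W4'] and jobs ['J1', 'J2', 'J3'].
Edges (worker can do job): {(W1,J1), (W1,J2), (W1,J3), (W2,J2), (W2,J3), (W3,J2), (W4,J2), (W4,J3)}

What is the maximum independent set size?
Maximum independent set = 4

By König's theorem:
- Min vertex cover = Max matching = 3
- Max independent set = Total vertices - Min vertex cover
- Max independent set = 7 - 3 = 4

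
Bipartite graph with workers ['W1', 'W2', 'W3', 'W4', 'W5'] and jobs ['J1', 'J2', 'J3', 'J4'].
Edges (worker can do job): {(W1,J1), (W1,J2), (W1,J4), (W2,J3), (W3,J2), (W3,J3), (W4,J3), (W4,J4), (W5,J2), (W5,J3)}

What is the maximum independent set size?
Maximum independent set = 5

By König's theorem:
- Min vertex cover = Max matching = 4
- Max independent set = Total vertices - Min vertex cover
- Max independent set = 9 - 4 = 5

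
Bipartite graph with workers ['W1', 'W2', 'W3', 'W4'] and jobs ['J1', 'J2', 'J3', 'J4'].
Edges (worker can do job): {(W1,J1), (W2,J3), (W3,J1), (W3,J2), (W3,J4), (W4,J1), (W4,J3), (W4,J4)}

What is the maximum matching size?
Maximum matching size = 4

Maximum matching: {(W1,J1), (W2,J3), (W3,J2), (W4,J4)}
Size: 4

This assigns 4 workers to 4 distinct jobs.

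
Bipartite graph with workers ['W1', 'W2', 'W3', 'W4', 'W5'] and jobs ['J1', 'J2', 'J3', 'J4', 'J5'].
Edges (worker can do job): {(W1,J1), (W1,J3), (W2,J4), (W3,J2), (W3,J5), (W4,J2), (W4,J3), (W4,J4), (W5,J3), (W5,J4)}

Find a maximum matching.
Matching: {(W1,J1), (W2,J4), (W3,J5), (W4,J2), (W5,J3)}

Maximum matching (size 5):
  W1 → J1
  W2 → J4
  W3 → J5
  W4 → J2
  W5 → J3

Each worker is assigned to at most one job, and each job to at most one worker.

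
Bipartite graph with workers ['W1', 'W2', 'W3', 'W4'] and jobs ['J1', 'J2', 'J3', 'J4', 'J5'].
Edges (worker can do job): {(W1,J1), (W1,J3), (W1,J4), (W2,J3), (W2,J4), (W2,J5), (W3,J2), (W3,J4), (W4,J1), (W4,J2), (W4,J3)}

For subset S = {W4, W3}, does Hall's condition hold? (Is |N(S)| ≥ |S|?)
Yes: |N(S)| = 4, |S| = 2

Subset S = {W4, W3}
Neighbors N(S) = {J1, J2, J3, J4}

|N(S)| = 4, |S| = 2
Hall's condition: |N(S)| ≥ |S| is satisfied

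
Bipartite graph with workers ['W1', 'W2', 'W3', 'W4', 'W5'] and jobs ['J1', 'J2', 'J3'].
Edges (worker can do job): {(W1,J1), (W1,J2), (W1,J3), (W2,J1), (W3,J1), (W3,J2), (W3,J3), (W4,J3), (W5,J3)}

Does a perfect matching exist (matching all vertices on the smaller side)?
Yes, perfect matching exists (size 3)

Perfect matching: {(W1,J1), (W3,J2), (W5,J3)}
All 3 vertices on the smaller side are matched.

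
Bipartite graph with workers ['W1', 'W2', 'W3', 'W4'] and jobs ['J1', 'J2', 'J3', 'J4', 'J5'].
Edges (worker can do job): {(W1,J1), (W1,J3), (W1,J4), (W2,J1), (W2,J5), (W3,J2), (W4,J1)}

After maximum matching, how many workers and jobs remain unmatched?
Unmatched: 0 workers, 1 jobs

Maximum matching size: 4
Workers: 4 total, 4 matched, 0 unmatched
Jobs: 5 total, 4 matched, 1 unmatched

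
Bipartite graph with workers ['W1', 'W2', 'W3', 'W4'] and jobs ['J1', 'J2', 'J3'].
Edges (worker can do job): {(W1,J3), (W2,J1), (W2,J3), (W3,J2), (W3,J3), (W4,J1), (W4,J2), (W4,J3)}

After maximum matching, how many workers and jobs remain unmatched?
Unmatched: 1 workers, 0 jobs

Maximum matching size: 3
Workers: 4 total, 3 matched, 1 unmatched
Jobs: 3 total, 3 matched, 0 unmatched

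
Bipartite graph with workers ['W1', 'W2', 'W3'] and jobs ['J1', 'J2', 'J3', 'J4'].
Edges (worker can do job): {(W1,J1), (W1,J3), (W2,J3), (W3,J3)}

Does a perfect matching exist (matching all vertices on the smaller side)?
No, maximum matching has size 2 < 3

Maximum matching has size 2, need 3 for perfect matching.
Unmatched workers: ['W2']
Unmatched jobs: ['J2', 'J4']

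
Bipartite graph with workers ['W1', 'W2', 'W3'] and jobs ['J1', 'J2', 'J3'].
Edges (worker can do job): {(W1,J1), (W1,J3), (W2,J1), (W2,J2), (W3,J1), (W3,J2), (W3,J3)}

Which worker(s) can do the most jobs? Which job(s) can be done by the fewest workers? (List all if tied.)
Most versatile: W3 (3 jobs); Least covered: J2, J3 (2 workers)

Worker degrees (jobs they can do): W1:2, W2:2, W3:3
Job degrees (workers who can do it): J1:3, J2:2, J3:2

Maximum worker degree is 3, achieved by: W3
Minimum job degree is 2, achieved by: J2, J3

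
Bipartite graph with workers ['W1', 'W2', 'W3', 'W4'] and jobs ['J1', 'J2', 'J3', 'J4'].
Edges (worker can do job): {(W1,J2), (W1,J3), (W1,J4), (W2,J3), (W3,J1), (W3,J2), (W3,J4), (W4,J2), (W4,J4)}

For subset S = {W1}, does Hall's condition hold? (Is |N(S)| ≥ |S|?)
Yes: |N(S)| = 3, |S| = 1

Subset S = {W1}
Neighbors N(S) = {J2, J3, J4}

|N(S)| = 3, |S| = 1
Hall's condition: |N(S)| ≥ |S| is satisfied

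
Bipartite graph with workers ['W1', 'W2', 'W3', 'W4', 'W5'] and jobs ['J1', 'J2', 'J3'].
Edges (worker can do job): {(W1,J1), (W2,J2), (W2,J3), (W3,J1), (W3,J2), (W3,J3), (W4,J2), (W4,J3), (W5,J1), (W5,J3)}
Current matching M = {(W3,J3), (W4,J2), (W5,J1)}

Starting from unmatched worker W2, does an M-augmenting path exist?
No augmenting path from W2

Alternating search from W2 reaches jobs: {J1, J2, J3}.
Every reachable job is already matched in M, and following those matched edges back to workers exposes no further unvisited jobs.
No M-augmenting path from W2 exists.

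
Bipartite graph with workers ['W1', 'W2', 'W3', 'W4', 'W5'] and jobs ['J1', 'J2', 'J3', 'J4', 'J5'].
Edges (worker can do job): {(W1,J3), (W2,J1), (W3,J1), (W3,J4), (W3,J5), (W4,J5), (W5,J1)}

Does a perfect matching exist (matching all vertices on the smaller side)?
No, maximum matching has size 4 < 5

Maximum matching has size 4, need 5 for perfect matching.
Unmatched workers: ['W2']
Unmatched jobs: ['J2']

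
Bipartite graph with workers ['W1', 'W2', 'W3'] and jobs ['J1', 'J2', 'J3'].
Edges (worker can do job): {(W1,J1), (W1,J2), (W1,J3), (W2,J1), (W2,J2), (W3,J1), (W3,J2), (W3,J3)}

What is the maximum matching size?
Maximum matching size = 3

Maximum matching: {(W1,J3), (W2,J2), (W3,J1)}
Size: 3

This assigns 3 workers to 3 distinct jobs.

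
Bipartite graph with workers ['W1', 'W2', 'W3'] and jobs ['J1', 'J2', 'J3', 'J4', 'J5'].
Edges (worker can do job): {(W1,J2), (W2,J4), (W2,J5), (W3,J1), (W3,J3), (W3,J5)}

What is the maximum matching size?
Maximum matching size = 3

Maximum matching: {(W1,J2), (W2,J5), (W3,J3)}
Size: 3

This assigns 3 workers to 3 distinct jobs.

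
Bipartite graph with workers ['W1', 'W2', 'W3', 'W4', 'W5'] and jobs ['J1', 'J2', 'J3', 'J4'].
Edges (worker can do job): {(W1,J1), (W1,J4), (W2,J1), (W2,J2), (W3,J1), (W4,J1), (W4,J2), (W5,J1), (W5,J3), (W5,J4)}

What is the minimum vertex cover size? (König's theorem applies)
Minimum vertex cover size = 4

By König's theorem: in bipartite graphs,
min vertex cover = max matching = 4

Maximum matching has size 4, so minimum vertex cover also has size 4.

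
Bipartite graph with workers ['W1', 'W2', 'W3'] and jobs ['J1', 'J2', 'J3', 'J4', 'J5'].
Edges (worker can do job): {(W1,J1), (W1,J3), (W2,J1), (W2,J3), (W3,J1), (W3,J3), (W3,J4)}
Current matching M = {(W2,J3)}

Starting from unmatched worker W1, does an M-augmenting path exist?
Yes: W1 → J1

An M-augmenting path alternates non-matching / matching edges, starting and ending at unmatched vertices.
Path: W1 → J1
(J1 is unmatched in M, so the path is augmenting.)
Flipping edges along this path would increase |M| from 1 to 2.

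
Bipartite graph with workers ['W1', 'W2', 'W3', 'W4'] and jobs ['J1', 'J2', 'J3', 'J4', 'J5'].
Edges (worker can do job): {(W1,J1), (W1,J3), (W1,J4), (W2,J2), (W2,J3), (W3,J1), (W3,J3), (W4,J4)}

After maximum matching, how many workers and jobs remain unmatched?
Unmatched: 0 workers, 1 jobs

Maximum matching size: 4
Workers: 4 total, 4 matched, 0 unmatched
Jobs: 5 total, 4 matched, 1 unmatched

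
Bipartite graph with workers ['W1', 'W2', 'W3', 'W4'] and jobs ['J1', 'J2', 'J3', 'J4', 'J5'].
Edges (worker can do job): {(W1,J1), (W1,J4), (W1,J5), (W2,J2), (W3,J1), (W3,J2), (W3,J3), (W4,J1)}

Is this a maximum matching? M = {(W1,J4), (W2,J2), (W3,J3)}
No, size 3 is not maximum

Proposed matching has size 3.
Maximum matching size for this graph: 4.

This is NOT maximum - can be improved to size 4.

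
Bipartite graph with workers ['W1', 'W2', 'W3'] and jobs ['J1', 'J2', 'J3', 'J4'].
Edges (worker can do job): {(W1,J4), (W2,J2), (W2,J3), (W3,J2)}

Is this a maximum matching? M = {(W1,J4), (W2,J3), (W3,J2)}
Yes, size 3 is maximum

Proposed matching has size 3.
Maximum matching size for this graph: 3.

This is a maximum matching.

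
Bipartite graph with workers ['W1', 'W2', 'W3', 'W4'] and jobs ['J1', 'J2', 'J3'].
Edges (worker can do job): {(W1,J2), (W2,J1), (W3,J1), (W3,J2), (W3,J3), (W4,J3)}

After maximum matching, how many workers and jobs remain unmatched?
Unmatched: 1 workers, 0 jobs

Maximum matching size: 3
Workers: 4 total, 3 matched, 1 unmatched
Jobs: 3 total, 3 matched, 0 unmatched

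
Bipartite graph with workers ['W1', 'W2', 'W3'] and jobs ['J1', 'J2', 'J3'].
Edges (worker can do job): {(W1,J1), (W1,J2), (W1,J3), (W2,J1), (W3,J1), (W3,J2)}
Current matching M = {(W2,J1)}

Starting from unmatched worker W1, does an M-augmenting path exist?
Yes: W1 → J2

An M-augmenting path alternates non-matching / matching edges, starting and ending at unmatched vertices.
Path: W1 → J2
(J2 is unmatched in M, so the path is augmenting.)
Flipping edges along this path would increase |M| from 1 to 2.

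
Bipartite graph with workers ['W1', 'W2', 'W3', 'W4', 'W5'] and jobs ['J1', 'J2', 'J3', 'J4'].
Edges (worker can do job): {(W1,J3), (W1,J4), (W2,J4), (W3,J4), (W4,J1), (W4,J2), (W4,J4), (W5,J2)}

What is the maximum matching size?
Maximum matching size = 4

Maximum matching: {(W1,J3), (W3,J4), (W4,J1), (W5,J2)}
Size: 4

This assigns 4 workers to 4 distinct jobs.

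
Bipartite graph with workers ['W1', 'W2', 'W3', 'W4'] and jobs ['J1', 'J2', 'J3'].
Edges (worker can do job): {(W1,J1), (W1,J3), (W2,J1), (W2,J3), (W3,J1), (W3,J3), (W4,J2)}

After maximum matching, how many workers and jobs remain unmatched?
Unmatched: 1 workers, 0 jobs

Maximum matching size: 3
Workers: 4 total, 3 matched, 1 unmatched
Jobs: 3 total, 3 matched, 0 unmatched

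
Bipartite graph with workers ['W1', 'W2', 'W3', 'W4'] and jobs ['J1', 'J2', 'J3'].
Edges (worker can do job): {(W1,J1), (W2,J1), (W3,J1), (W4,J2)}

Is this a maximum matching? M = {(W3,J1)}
No, size 1 is not maximum

Proposed matching has size 1.
Maximum matching size for this graph: 2.

This is NOT maximum - can be improved to size 2.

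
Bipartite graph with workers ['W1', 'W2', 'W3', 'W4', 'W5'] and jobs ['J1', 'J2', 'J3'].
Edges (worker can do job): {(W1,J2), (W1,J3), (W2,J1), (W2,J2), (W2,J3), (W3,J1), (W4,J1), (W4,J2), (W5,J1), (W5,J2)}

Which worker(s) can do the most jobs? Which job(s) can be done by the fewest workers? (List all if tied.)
Most versatile: W2 (3 jobs); Least covered: J3 (2 workers)

Worker degrees (jobs they can do): W1:2, W2:3, W3:1, W4:2, W5:2
Job degrees (workers who can do it): J1:4, J2:4, J3:2

Maximum worker degree is 3, achieved by: W2
Minimum job degree is 2, achieved by: J3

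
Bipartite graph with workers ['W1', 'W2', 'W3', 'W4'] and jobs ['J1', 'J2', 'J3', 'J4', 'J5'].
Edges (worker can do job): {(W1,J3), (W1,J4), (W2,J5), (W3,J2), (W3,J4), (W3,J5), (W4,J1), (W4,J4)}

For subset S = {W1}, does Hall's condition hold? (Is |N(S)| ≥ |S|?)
Yes: |N(S)| = 2, |S| = 1

Subset S = {W1}
Neighbors N(S) = {J3, J4}

|N(S)| = 2, |S| = 1
Hall's condition: |N(S)| ≥ |S| is satisfied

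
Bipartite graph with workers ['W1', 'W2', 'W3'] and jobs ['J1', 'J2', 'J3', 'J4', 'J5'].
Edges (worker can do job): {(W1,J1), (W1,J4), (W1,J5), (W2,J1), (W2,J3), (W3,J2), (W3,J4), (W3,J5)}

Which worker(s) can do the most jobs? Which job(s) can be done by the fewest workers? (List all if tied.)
Most versatile: W1, W3 (3 jobs); Least covered: J2, J3 (1 workers)

Worker degrees (jobs they can do): W1:3, W2:2, W3:3
Job degrees (workers who can do it): J1:2, J2:1, J3:1, J4:2, J5:2

Maximum worker degree is 3, achieved by: W1, W3
Minimum job degree is 1, achieved by: J2, J3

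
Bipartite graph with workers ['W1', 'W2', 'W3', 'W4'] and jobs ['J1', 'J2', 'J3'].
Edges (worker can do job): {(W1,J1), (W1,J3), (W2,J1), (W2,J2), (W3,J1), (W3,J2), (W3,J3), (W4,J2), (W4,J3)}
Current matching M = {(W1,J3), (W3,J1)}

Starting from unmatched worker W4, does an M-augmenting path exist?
Yes: W4 → J2

An M-augmenting path alternates non-matching / matching edges, starting and ending at unmatched vertices.
Path: W4 → J2
(J2 is unmatched in M, so the path is augmenting.)
Flipping edges along this path would increase |M| from 2 to 3.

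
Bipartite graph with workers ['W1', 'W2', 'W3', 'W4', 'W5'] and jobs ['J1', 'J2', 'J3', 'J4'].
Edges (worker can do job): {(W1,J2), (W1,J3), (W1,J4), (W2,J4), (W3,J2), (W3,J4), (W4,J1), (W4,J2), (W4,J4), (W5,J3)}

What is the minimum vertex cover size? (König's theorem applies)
Minimum vertex cover size = 4

By König's theorem: in bipartite graphs,
min vertex cover = max matching = 4

Maximum matching has size 4, so minimum vertex cover also has size 4.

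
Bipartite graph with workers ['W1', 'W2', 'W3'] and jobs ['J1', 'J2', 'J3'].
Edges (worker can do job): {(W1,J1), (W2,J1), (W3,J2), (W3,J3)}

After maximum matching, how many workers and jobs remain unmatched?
Unmatched: 1 workers, 1 jobs

Maximum matching size: 2
Workers: 3 total, 2 matched, 1 unmatched
Jobs: 3 total, 2 matched, 1 unmatched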